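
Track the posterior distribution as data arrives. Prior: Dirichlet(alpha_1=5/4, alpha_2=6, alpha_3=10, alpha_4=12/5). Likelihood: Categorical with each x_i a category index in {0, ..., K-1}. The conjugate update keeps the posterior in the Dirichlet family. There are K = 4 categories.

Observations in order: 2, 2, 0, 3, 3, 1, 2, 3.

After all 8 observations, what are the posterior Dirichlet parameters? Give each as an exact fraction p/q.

obs 1: x=2 → posterior Dirichlet(5/4, 6, 11, 12/5)
obs 2: x=2 → posterior Dirichlet(5/4, 6, 12, 12/5)
obs 3: x=0 → posterior Dirichlet(9/4, 6, 12, 12/5)
obs 4: x=3 → posterior Dirichlet(9/4, 6, 12, 17/5)
obs 5: x=3 → posterior Dirichlet(9/4, 6, 12, 22/5)
obs 6: x=1 → posterior Dirichlet(9/4, 7, 12, 22/5)
obs 7: x=2 → posterior Dirichlet(9/4, 7, 13, 22/5)
obs 8: x=3 → posterior Dirichlet(9/4, 7, 13, 27/5)

alpha_1=9/4, alpha_2=7, alpha_3=13, alpha_4=27/5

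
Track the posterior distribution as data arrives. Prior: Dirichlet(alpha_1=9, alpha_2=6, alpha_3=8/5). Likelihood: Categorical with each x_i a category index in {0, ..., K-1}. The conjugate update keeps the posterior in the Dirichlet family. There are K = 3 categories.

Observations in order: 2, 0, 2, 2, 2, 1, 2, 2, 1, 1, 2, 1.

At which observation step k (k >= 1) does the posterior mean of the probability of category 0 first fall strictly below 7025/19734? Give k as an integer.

obs 1: x=2 → posterior Dirichlet(9, 6, 13/5)
obs 2: x=0 → posterior Dirichlet(10, 6, 13/5)
obs 3: x=2 → posterior Dirichlet(10, 6, 18/5)
obs 4: x=2 → posterior Dirichlet(10, 6, 23/5)
obs 5: x=2 → posterior Dirichlet(10, 6, 28/5)
obs 6: x=1 → posterior Dirichlet(10, 7, 28/5)
obs 7: x=2 → posterior Dirichlet(10, 7, 33/5)
obs 8: x=2 → posterior Dirichlet(10, 7, 38/5)
obs 9: x=1 → posterior Dirichlet(10, 8, 38/5)
obs 10: x=1 → posterior Dirichlet(10, 9, 38/5)
obs 11: x=2 → posterior Dirichlet(10, 9, 43/5)
obs 12: x=1 → posterior Dirichlet(10, 10, 43/5)

k = 12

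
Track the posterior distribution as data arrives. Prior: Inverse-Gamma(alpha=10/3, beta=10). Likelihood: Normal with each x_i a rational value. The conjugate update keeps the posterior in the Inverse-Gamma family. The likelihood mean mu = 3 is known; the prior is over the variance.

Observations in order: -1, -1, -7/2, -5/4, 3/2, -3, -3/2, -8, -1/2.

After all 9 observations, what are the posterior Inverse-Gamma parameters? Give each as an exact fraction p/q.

obs 1: x=-1 → posterior Inverse-Gamma(23/6, 18)
obs 2: x=-1 → posterior Inverse-Gamma(13/3, 26)
obs 3: x=-7/2 → posterior Inverse-Gamma(29/6, 377/8)
obs 4: x=-5/4 → posterior Inverse-Gamma(16/3, 1797/32)
obs 5: x=3/2 → posterior Inverse-Gamma(35/6, 1833/32)
obs 6: x=-3 → posterior Inverse-Gamma(19/3, 2409/32)
obs 7: x=-3/2 → posterior Inverse-Gamma(41/6, 2733/32)
obs 8: x=-8 → posterior Inverse-Gamma(22/3, 4669/32)
obs 9: x=-1/2 → posterior Inverse-Gamma(47/6, 4865/32)

alpha=47/6, beta=4865/32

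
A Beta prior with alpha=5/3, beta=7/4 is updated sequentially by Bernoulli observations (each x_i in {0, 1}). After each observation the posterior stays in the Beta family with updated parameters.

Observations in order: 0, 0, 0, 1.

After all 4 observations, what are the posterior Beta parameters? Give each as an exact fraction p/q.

alpha=8/3, beta=19/4

obs 1: x=0 → posterior Beta(5/3, 11/4)
obs 2: x=0 → posterior Beta(5/3, 15/4)
obs 3: x=0 → posterior Beta(5/3, 19/4)
obs 4: x=1 → posterior Beta(8/3, 19/4)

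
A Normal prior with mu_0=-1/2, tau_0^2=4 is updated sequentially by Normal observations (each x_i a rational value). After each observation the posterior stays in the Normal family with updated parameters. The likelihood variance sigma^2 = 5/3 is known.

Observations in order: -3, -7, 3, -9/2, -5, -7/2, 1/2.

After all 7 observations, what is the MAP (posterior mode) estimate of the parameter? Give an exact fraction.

-473/178

obs 1: x=-3 → posterior Normal(-77/34, 20/17)
obs 2: x=-7 → posterior Normal(-245/58, 20/29)
obs 3: x=3 → posterior Normal(-173/82, 20/41)
obs 4: x=-9/2 → posterior Normal(-281/106, 20/53)
obs 5: x=-5 → posterior Normal(-401/130, 4/13)
obs 6: x=-7/2 → posterior Normal(-485/154, 20/77)
obs 7: x=1/2 → posterior Normal(-473/178, 20/89)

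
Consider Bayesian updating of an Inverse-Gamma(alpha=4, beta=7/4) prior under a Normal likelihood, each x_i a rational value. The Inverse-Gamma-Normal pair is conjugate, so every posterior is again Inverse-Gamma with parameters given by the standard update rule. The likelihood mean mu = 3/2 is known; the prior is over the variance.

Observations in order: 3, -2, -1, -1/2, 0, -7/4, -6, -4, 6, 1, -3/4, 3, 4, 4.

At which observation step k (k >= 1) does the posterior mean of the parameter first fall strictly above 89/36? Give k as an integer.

obs 1: x=3 → posterior Inverse-Gamma(9/2, 23/8)
obs 2: x=-2 → posterior Inverse-Gamma(5, 9)
obs 3: x=-1 → posterior Inverse-Gamma(11/2, 97/8)
obs 4: x=-1/2 → posterior Inverse-Gamma(6, 113/8)
obs 5: x=0 → posterior Inverse-Gamma(13/2, 61/4)
obs 6: x=-7/4 → posterior Inverse-Gamma(7, 657/32)
obs 7: x=-6 → posterior Inverse-Gamma(15/2, 1557/32)
obs 8: x=-4 → posterior Inverse-Gamma(8, 2041/32)
obs 9: x=6 → posterior Inverse-Gamma(17/2, 2365/32)
obs 10: x=1 → posterior Inverse-Gamma(9, 2369/32)
obs 11: x=-3/4 → posterior Inverse-Gamma(19/2, 1225/16)
obs 12: x=3 → posterior Inverse-Gamma(10, 1243/16)
obs 13: x=4 → posterior Inverse-Gamma(21/2, 1293/16)
obs 14: x=4 → posterior Inverse-Gamma(11, 1343/16)

k = 3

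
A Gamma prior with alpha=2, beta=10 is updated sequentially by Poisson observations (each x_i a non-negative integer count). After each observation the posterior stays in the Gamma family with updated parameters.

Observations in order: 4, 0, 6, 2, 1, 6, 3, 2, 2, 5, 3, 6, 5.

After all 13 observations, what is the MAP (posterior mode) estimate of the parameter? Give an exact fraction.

obs 1: x=4 → posterior Gamma(6, 11)
obs 2: x=0 → posterior Gamma(6, 12)
obs 3: x=6 → posterior Gamma(12, 13)
obs 4: x=2 → posterior Gamma(14, 14)
obs 5: x=1 → posterior Gamma(15, 15)
obs 6: x=6 → posterior Gamma(21, 16)
obs 7: x=3 → posterior Gamma(24, 17)
obs 8: x=2 → posterior Gamma(26, 18)
obs 9: x=2 → posterior Gamma(28, 19)
obs 10: x=5 → posterior Gamma(33, 20)
obs 11: x=3 → posterior Gamma(36, 21)
obs 12: x=6 → posterior Gamma(42, 22)
obs 13: x=5 → posterior Gamma(47, 23)

2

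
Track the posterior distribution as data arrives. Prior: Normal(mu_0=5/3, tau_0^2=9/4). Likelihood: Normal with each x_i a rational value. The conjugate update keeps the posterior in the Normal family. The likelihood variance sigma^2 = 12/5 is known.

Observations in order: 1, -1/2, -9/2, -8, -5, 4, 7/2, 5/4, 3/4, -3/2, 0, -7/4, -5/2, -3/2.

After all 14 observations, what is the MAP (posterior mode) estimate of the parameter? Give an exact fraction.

obs 1: x=1 → posterior Normal(125/93, 36/31)
obs 2: x=-1/2 → posterior Normal(205/276, 18/23)
obs 3: x=-9/2 → posterior Normal(-100/183, 36/61)
obs 4: x=-8 → posterior Normal(-115/57, 9/19)
obs 5: x=-5 → posterior Normal(-685/273, 36/91)
obs 6: x=4 → posterior Normal(-505/318, 18/53)
obs 7: x=7/2 → posterior Normal(-695/726, 36/121)
obs 8: x=5/4 → posterior Normal(-1165/1632, 9/34)
obs 9: x=3/4 → posterior Normal(-515/906, 36/151)
obs 10: x=-3/2 → posterior Normal(-325/498, 18/83)
obs 11: x=0 → posterior Normal(-325/543, 36/181)
obs 12: x=-7/4 → posterior Normal(-1615/2352, 9/49)
obs 13: x=-5/2 → posterior Normal(-2065/2532, 36/211)
obs 14: x=-3/2 → posterior Normal(-2335/2712, 18/113)

-2335/2712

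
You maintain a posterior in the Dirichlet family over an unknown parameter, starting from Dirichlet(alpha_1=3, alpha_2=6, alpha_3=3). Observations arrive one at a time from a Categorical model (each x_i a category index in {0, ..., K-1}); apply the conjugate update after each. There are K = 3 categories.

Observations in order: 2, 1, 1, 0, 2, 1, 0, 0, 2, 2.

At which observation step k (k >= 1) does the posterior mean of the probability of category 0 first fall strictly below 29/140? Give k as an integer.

k = 3

obs 1: x=2 → posterior Dirichlet(3, 6, 4)
obs 2: x=1 → posterior Dirichlet(3, 7, 4)
obs 3: x=1 → posterior Dirichlet(3, 8, 4)
obs 4: x=0 → posterior Dirichlet(4, 8, 4)
obs 5: x=2 → posterior Dirichlet(4, 8, 5)
obs 6: x=1 → posterior Dirichlet(4, 9, 5)
obs 7: x=0 → posterior Dirichlet(5, 9, 5)
obs 8: x=0 → posterior Dirichlet(6, 9, 5)
obs 9: x=2 → posterior Dirichlet(6, 9, 6)
obs 10: x=2 → posterior Dirichlet(6, 9, 7)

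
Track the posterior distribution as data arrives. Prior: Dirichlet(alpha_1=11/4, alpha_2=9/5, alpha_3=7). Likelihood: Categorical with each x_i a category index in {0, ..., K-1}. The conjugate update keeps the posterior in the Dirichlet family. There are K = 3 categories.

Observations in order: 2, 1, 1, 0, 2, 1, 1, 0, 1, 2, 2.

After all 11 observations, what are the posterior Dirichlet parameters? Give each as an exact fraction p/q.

alpha_1=19/4, alpha_2=34/5, alpha_3=11

obs 1: x=2 → posterior Dirichlet(11/4, 9/5, 8)
obs 2: x=1 → posterior Dirichlet(11/4, 14/5, 8)
obs 3: x=1 → posterior Dirichlet(11/4, 19/5, 8)
obs 4: x=0 → posterior Dirichlet(15/4, 19/5, 8)
obs 5: x=2 → posterior Dirichlet(15/4, 19/5, 9)
obs 6: x=1 → posterior Dirichlet(15/4, 24/5, 9)
obs 7: x=1 → posterior Dirichlet(15/4, 29/5, 9)
obs 8: x=0 → posterior Dirichlet(19/4, 29/5, 9)
obs 9: x=1 → posterior Dirichlet(19/4, 34/5, 9)
obs 10: x=2 → posterior Dirichlet(19/4, 34/5, 10)
obs 11: x=2 → posterior Dirichlet(19/4, 34/5, 11)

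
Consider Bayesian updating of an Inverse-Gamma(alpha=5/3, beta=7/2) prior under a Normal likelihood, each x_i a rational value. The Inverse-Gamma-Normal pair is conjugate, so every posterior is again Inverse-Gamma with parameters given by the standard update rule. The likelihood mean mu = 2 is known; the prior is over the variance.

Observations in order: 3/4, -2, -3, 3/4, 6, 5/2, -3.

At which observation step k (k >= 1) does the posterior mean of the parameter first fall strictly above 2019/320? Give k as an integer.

obs 1: x=3/4 → posterior Inverse-Gamma(13/6, 137/32)
obs 2: x=-2 → posterior Inverse-Gamma(8/3, 393/32)
obs 3: x=-3 → posterior Inverse-Gamma(19/6, 793/32)
obs 4: x=3/4 → posterior Inverse-Gamma(11/3, 409/16)
obs 5: x=6 → posterior Inverse-Gamma(25/6, 537/16)
obs 6: x=5/2 → posterior Inverse-Gamma(14/3, 539/16)
obs 7: x=-3 → posterior Inverse-Gamma(31/6, 739/16)

k = 2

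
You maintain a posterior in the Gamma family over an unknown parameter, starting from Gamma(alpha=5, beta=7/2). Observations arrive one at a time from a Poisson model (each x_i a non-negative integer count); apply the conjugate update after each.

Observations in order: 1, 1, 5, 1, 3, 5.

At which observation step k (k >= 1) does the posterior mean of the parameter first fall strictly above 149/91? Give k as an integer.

k = 3

obs 1: x=1 → posterior Gamma(6, 9/2)
obs 2: x=1 → posterior Gamma(7, 11/2)
obs 3: x=5 → posterior Gamma(12, 13/2)
obs 4: x=1 → posterior Gamma(13, 15/2)
obs 5: x=3 → posterior Gamma(16, 17/2)
obs 6: x=5 → posterior Gamma(21, 19/2)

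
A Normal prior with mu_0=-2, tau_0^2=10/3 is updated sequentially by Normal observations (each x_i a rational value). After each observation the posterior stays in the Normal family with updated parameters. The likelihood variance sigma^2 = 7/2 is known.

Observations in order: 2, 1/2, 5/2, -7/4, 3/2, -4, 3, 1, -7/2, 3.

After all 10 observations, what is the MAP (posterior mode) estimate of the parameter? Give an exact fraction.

43/221

obs 1: x=2 → posterior Normal(-2/41, 70/41)
obs 2: x=1/2 → posterior Normal(8/61, 70/61)
obs 3: x=5/2 → posterior Normal(58/81, 70/81)
obs 4: x=-7/4 → posterior Normal(23/101, 70/101)
obs 5: x=3/2 → posterior Normal(53/121, 70/121)
obs 6: x=-4 → posterior Normal(-9/47, 70/141)
obs 7: x=3 → posterior Normal(33/161, 10/23)
obs 8: x=1 → posterior Normal(53/181, 70/181)
obs 9: x=-7/2 → posterior Normal(-17/201, 70/201)
obs 10: x=3 → posterior Normal(43/221, 70/221)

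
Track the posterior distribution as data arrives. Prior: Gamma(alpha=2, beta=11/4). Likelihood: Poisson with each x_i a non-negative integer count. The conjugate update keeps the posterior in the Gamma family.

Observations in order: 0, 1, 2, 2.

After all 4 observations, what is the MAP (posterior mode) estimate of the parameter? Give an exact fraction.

8/9

obs 1: x=0 → posterior Gamma(2, 15/4)
obs 2: x=1 → posterior Gamma(3, 19/4)
obs 3: x=2 → posterior Gamma(5, 23/4)
obs 4: x=2 → posterior Gamma(7, 27/4)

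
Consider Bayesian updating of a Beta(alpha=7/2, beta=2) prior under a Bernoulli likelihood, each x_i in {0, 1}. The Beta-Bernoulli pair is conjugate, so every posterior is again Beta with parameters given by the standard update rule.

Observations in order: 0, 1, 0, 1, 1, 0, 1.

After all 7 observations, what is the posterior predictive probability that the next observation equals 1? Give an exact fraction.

3/5

obs 1: x=0 → posterior Beta(7/2, 3)
obs 2: x=1 → posterior Beta(9/2, 3)
obs 3: x=0 → posterior Beta(9/2, 4)
obs 4: x=1 → posterior Beta(11/2, 4)
obs 5: x=1 → posterior Beta(13/2, 4)
obs 6: x=0 → posterior Beta(13/2, 5)
obs 7: x=1 → posterior Beta(15/2, 5)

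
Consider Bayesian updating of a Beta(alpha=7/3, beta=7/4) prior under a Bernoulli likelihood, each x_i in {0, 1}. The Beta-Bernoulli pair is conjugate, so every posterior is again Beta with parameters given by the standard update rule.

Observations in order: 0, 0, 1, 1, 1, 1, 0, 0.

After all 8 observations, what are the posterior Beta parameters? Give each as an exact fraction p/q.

alpha=19/3, beta=23/4

obs 1: x=0 → posterior Beta(7/3, 11/4)
obs 2: x=0 → posterior Beta(7/3, 15/4)
obs 3: x=1 → posterior Beta(10/3, 15/4)
obs 4: x=1 → posterior Beta(13/3, 15/4)
obs 5: x=1 → posterior Beta(16/3, 15/4)
obs 6: x=1 → posterior Beta(19/3, 15/4)
obs 7: x=0 → posterior Beta(19/3, 19/4)
obs 8: x=0 → posterior Beta(19/3, 23/4)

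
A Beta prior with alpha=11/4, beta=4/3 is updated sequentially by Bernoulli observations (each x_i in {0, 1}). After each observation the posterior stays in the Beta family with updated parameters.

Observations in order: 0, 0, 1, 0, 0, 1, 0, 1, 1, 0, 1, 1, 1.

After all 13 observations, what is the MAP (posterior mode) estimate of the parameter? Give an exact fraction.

105/181

obs 1: x=0 → posterior Beta(11/4, 7/3)
obs 2: x=0 → posterior Beta(11/4, 10/3)
obs 3: x=1 → posterior Beta(15/4, 10/3)
obs 4: x=0 → posterior Beta(15/4, 13/3)
obs 5: x=0 → posterior Beta(15/4, 16/3)
obs 6: x=1 → posterior Beta(19/4, 16/3)
obs 7: x=0 → posterior Beta(19/4, 19/3)
obs 8: x=1 → posterior Beta(23/4, 19/3)
obs 9: x=1 → posterior Beta(27/4, 19/3)
obs 10: x=0 → posterior Beta(27/4, 22/3)
obs 11: x=1 → posterior Beta(31/4, 22/3)
obs 12: x=1 → posterior Beta(35/4, 22/3)
obs 13: x=1 → posterior Beta(39/4, 22/3)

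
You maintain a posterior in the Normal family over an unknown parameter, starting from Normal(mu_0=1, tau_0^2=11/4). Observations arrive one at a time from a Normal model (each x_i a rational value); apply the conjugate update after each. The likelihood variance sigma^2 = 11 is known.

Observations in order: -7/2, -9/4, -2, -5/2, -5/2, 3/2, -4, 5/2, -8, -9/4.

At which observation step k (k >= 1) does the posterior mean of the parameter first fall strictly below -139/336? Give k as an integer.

k = 3

obs 1: x=-7/2 → posterior Normal(1/10, 11/5)
obs 2: x=-9/4 → posterior Normal(-7/24, 11/6)
obs 3: x=-2 → posterior Normal(-15/28, 11/7)
obs 4: x=-5/2 → posterior Normal(-25/32, 11/8)
obs 5: x=-5/2 → posterior Normal(-35/36, 11/9)
obs 6: x=3/2 → posterior Normal(-29/40, 11/10)
obs 7: x=-4 → posterior Normal(-45/44, 1)
obs 8: x=5/2 → posterior Normal(-35/48, 11/12)
obs 9: x=-8 → posterior Normal(-67/52, 11/13)
obs 10: x=-9/4 → posterior Normal(-19/14, 11/14)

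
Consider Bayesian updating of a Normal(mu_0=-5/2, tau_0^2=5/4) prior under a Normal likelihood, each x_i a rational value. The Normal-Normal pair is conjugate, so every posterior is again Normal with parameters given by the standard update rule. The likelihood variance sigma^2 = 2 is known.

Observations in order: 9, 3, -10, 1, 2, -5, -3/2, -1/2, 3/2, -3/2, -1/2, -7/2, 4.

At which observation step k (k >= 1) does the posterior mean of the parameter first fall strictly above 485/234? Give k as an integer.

obs 1: x=9 → posterior Normal(25/13, 10/13)
obs 2: x=3 → posterior Normal(20/9, 5/9)
obs 3: x=-10 → posterior Normal(-10/23, 10/23)
obs 4: x=1 → posterior Normal(-5/28, 5/14)
obs 5: x=2 → posterior Normal(5/33, 10/33)
obs 6: x=-5 → posterior Normal(-10/19, 5/19)
obs 7: x=-3/2 → posterior Normal(-55/86, 10/43)
obs 8: x=-1/2 → posterior Normal(-5/8, 5/24)
obs 9: x=3/2 → posterior Normal(-45/106, 10/53)
obs 10: x=-3/2 → posterior Normal(-15/29, 5/29)
obs 11: x=-1/2 → posterior Normal(-65/126, 10/63)
obs 12: x=-7/2 → posterior Normal(-25/34, 5/34)
obs 13: x=4 → posterior Normal(-30/73, 10/73)

k = 2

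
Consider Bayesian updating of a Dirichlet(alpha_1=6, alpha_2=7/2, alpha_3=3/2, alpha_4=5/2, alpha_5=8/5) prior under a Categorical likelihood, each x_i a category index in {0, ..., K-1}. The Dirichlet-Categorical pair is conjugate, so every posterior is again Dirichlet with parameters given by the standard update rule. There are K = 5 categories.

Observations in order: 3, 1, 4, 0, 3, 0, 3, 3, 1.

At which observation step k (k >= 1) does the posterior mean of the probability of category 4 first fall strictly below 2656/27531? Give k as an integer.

k = 2

obs 1: x=3 → posterior Dirichlet(6, 7/2, 3/2, 7/2, 8/5)
obs 2: x=1 → posterior Dirichlet(6, 9/2, 3/2, 7/2, 8/5)
obs 3: x=4 → posterior Dirichlet(6, 9/2, 3/2, 7/2, 13/5)
obs 4: x=0 → posterior Dirichlet(7, 9/2, 3/2, 7/2, 13/5)
obs 5: x=3 → posterior Dirichlet(7, 9/2, 3/2, 9/2, 13/5)
obs 6: x=0 → posterior Dirichlet(8, 9/2, 3/2, 9/2, 13/5)
obs 7: x=3 → posterior Dirichlet(8, 9/2, 3/2, 11/2, 13/5)
obs 8: x=3 → posterior Dirichlet(8, 9/2, 3/2, 13/2, 13/5)
obs 9: x=1 → posterior Dirichlet(8, 11/2, 3/2, 13/2, 13/5)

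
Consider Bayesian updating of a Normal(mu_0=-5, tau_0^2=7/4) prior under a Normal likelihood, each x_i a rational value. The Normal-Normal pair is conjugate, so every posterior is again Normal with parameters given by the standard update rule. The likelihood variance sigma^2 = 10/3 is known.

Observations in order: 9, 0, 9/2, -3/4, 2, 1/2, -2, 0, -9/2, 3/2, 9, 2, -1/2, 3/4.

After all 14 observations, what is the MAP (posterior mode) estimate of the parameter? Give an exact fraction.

obs 1: x=9 → posterior Normal(-11/61, 70/61)
obs 2: x=0 → posterior Normal(-11/82, 35/41)
obs 3: x=9/2 → posterior Normal(167/206, 70/103)
obs 4: x=-3/4 → posterior Normal(271/496, 35/62)
obs 5: x=2 → posterior Normal(439/580, 14/29)
obs 6: x=1/2 → posterior Normal(481/664, 35/83)
obs 7: x=-2 → posterior Normal(313/748, 70/187)
obs 8: x=0 → posterior Normal(313/832, 35/104)
obs 9: x=-9/2 → posterior Normal(-65/916, 70/229)
obs 10: x=3/2 → posterior Normal(61/1000, 7/25)
obs 11: x=9 → posterior Normal(817/1084, 70/271)
obs 12: x=2 → posterior Normal(985/1168, 35/146)
obs 13: x=-1/2 → posterior Normal(943/1252, 70/313)
obs 14: x=3/4 → posterior Normal(503/668, 35/167)

503/668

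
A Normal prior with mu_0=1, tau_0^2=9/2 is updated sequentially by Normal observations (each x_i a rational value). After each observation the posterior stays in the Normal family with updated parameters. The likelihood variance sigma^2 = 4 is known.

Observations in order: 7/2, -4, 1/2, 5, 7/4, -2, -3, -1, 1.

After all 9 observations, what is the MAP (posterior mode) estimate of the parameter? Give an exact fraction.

95/356

obs 1: x=7/2 → posterior Normal(79/34, 36/17)
obs 2: x=-4 → posterior Normal(7/52, 18/13)
obs 3: x=1/2 → posterior Normal(8/35, 36/35)
obs 4: x=5 → posterior Normal(53/44, 9/11)
obs 5: x=7/4 → posterior Normal(275/212, 36/53)
obs 6: x=-2 → posterior Normal(203/248, 18/31)
obs 7: x=-3 → posterior Normal(95/284, 36/71)
obs 8: x=-1 → posterior Normal(59/320, 9/20)
obs 9: x=1 → posterior Normal(95/356, 36/89)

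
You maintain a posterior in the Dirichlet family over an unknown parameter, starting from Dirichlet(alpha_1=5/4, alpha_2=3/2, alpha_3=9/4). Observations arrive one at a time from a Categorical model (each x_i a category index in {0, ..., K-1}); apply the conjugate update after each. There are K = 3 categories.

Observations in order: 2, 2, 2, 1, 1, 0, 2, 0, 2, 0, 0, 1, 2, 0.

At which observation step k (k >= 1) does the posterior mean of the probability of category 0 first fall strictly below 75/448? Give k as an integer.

k = 3

obs 1: x=2 → posterior Dirichlet(5/4, 3/2, 13/4)
obs 2: x=2 → posterior Dirichlet(5/4, 3/2, 17/4)
obs 3: x=2 → posterior Dirichlet(5/4, 3/2, 21/4)
obs 4: x=1 → posterior Dirichlet(5/4, 5/2, 21/4)
obs 5: x=1 → posterior Dirichlet(5/4, 7/2, 21/4)
obs 6: x=0 → posterior Dirichlet(9/4, 7/2, 21/4)
obs 7: x=2 → posterior Dirichlet(9/4, 7/2, 25/4)
obs 8: x=0 → posterior Dirichlet(13/4, 7/2, 25/4)
obs 9: x=2 → posterior Dirichlet(13/4, 7/2, 29/4)
obs 10: x=0 → posterior Dirichlet(17/4, 7/2, 29/4)
obs 11: x=0 → posterior Dirichlet(21/4, 7/2, 29/4)
obs 12: x=1 → posterior Dirichlet(21/4, 9/2, 29/4)
obs 13: x=2 → posterior Dirichlet(21/4, 9/2, 33/4)
obs 14: x=0 → posterior Dirichlet(25/4, 9/2, 33/4)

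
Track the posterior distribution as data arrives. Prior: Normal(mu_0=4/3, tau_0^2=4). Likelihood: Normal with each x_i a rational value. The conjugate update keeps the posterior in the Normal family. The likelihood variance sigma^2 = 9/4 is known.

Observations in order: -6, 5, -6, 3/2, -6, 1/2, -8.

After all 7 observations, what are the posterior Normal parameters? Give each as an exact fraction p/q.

obs 1: x=-6 → posterior Normal(-84/25, 36/25)
obs 2: x=5 → posterior Normal(-4/41, 36/41)
obs 3: x=-6 → posterior Normal(-100/57, 12/19)
obs 4: x=3/2 → posterior Normal(-76/73, 36/73)
obs 5: x=-6 → posterior Normal(-172/89, 36/89)
obs 6: x=1/2 → posterior Normal(-164/105, 12/35)
obs 7: x=-8 → posterior Normal(-292/121, 36/121)

mu_0=-292/121, tau_0^2=36/121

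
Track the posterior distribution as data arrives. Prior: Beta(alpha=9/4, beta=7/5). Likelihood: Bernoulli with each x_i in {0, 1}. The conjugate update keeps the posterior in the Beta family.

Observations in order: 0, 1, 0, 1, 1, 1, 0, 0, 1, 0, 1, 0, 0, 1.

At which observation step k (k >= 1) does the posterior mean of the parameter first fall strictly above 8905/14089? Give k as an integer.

obs 1: x=0 → posterior Beta(9/4, 12/5)
obs 2: x=1 → posterior Beta(13/4, 12/5)
obs 3: x=0 → posterior Beta(13/4, 17/5)
obs 4: x=1 → posterior Beta(17/4, 17/5)
obs 5: x=1 → posterior Beta(21/4, 17/5)
obs 6: x=1 → posterior Beta(25/4, 17/5)
obs 7: x=0 → posterior Beta(25/4, 22/5)
obs 8: x=0 → posterior Beta(25/4, 27/5)
obs 9: x=1 → posterior Beta(29/4, 27/5)
obs 10: x=0 → posterior Beta(29/4, 32/5)
obs 11: x=1 → posterior Beta(33/4, 32/5)
obs 12: x=0 → posterior Beta(33/4, 37/5)
obs 13: x=0 → posterior Beta(33/4, 42/5)
obs 14: x=1 → posterior Beta(37/4, 42/5)

k = 6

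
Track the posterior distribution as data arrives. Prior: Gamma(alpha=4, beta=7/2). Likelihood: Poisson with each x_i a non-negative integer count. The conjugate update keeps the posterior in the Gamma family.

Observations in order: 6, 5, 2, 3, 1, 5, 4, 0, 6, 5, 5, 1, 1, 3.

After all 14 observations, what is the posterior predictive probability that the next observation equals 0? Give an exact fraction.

obs 1: x=6 → posterior Gamma(10, 9/2)
obs 2: x=5 → posterior Gamma(15, 11/2)
obs 3: x=2 → posterior Gamma(17, 13/2)
obs 4: x=3 → posterior Gamma(20, 15/2)
obs 5: x=1 → posterior Gamma(21, 17/2)
obs 6: x=5 → posterior Gamma(26, 19/2)
obs 7: x=4 → posterior Gamma(30, 21/2)
obs 8: x=0 → posterior Gamma(30, 23/2)
obs 9: x=6 → posterior Gamma(36, 25/2)
obs 10: x=5 → posterior Gamma(41, 27/2)
obs 11: x=5 → posterior Gamma(46, 29/2)
obs 12: x=1 → posterior Gamma(47, 31/2)
obs 13: x=1 → posterior Gamma(48, 33/2)
obs 14: x=3 → posterior Gamma(51, 35/2)

5590752438125738977322304272371564979219879187866126812878064811229705810546875/95123523208968945412244657147600452269007733272140675466433253315546655864477213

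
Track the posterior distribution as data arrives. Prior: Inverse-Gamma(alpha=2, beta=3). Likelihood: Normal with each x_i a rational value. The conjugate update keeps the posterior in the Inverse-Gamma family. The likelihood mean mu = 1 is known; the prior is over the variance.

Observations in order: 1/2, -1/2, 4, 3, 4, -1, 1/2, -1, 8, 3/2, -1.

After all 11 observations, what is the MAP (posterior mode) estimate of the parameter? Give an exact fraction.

obs 1: x=1/2 → posterior Inverse-Gamma(5/2, 25/8)
obs 2: x=-1/2 → posterior Inverse-Gamma(3, 17/4)
obs 3: x=4 → posterior Inverse-Gamma(7/2, 35/4)
obs 4: x=3 → posterior Inverse-Gamma(4, 43/4)
obs 5: x=4 → posterior Inverse-Gamma(9/2, 61/4)
obs 6: x=-1 → posterior Inverse-Gamma(5, 69/4)
obs 7: x=1/2 → posterior Inverse-Gamma(11/2, 139/8)
obs 8: x=-1 → posterior Inverse-Gamma(6, 155/8)
obs 9: x=8 → posterior Inverse-Gamma(13/2, 351/8)
obs 10: x=3/2 → posterior Inverse-Gamma(7, 44)
obs 11: x=-1 → posterior Inverse-Gamma(15/2, 46)

92/17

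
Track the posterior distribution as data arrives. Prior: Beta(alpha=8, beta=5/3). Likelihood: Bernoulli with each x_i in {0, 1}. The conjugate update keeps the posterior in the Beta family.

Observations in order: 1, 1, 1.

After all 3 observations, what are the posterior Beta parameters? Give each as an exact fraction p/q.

obs 1: x=1 → posterior Beta(9, 5/3)
obs 2: x=1 → posterior Beta(10, 5/3)
obs 3: x=1 → posterior Beta(11, 5/3)

alpha=11, beta=5/3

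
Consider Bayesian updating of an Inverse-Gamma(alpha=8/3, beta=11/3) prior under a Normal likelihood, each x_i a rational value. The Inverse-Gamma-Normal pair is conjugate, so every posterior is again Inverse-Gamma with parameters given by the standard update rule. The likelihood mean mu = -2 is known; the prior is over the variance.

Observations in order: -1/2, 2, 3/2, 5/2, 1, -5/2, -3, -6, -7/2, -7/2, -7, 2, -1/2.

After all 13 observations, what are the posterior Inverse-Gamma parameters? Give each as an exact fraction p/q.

obs 1: x=-1/2 → posterior Inverse-Gamma(19/6, 115/24)
obs 2: x=2 → posterior Inverse-Gamma(11/3, 307/24)
obs 3: x=3/2 → posterior Inverse-Gamma(25/6, 227/12)
obs 4: x=5/2 → posterior Inverse-Gamma(14/3, 697/24)
obs 5: x=1 → posterior Inverse-Gamma(31/6, 805/24)
obs 6: x=-5/2 → posterior Inverse-Gamma(17/3, 101/3)
obs 7: x=-3 → posterior Inverse-Gamma(37/6, 205/6)
obs 8: x=-6 → posterior Inverse-Gamma(20/3, 253/6)
obs 9: x=-7/2 → posterior Inverse-Gamma(43/6, 1039/24)
obs 10: x=-7/2 → posterior Inverse-Gamma(23/3, 533/12)
obs 11: x=-7 → posterior Inverse-Gamma(49/6, 683/12)
obs 12: x=2 → posterior Inverse-Gamma(26/3, 779/12)
obs 13: x=-1/2 → posterior Inverse-Gamma(55/6, 1585/24)

alpha=55/6, beta=1585/24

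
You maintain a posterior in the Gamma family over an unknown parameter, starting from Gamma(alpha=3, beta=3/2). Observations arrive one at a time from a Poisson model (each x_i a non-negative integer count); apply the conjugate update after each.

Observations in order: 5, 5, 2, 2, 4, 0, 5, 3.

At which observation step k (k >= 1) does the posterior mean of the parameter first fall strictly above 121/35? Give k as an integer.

obs 1: x=5 → posterior Gamma(8, 5/2)
obs 2: x=5 → posterior Gamma(13, 7/2)
obs 3: x=2 → posterior Gamma(15, 9/2)
obs 4: x=2 → posterior Gamma(17, 11/2)
obs 5: x=4 → posterior Gamma(21, 13/2)
obs 6: x=0 → posterior Gamma(21, 15/2)
obs 7: x=5 → posterior Gamma(26, 17/2)
obs 8: x=3 → posterior Gamma(29, 19/2)

k = 2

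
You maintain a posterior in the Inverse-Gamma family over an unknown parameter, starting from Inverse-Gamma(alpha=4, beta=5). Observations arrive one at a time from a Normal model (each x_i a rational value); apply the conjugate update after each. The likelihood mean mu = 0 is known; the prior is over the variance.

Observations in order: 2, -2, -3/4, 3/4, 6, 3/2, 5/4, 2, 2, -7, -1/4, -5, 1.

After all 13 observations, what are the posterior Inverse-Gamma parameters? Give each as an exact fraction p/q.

alpha=21/2, beta=71

obs 1: x=2 → posterior Inverse-Gamma(9/2, 7)
obs 2: x=-2 → posterior Inverse-Gamma(5, 9)
obs 3: x=-3/4 → posterior Inverse-Gamma(11/2, 297/32)
obs 4: x=3/4 → posterior Inverse-Gamma(6, 153/16)
obs 5: x=6 → posterior Inverse-Gamma(13/2, 441/16)
obs 6: x=3/2 → posterior Inverse-Gamma(7, 459/16)
obs 7: x=5/4 → posterior Inverse-Gamma(15/2, 943/32)
obs 8: x=2 → posterior Inverse-Gamma(8, 1007/32)
obs 9: x=2 → posterior Inverse-Gamma(17/2, 1071/32)
obs 10: x=-7 → posterior Inverse-Gamma(9, 1855/32)
obs 11: x=-1/4 → posterior Inverse-Gamma(19/2, 58)
obs 12: x=-5 → posterior Inverse-Gamma(10, 141/2)
obs 13: x=1 → posterior Inverse-Gamma(21/2, 71)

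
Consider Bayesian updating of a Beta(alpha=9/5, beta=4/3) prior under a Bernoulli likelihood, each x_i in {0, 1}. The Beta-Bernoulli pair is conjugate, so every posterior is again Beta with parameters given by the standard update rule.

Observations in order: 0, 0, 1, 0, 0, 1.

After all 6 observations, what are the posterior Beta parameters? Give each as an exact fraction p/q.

alpha=19/5, beta=16/3

obs 1: x=0 → posterior Beta(9/5, 7/3)
obs 2: x=0 → posterior Beta(9/5, 10/3)
obs 3: x=1 → posterior Beta(14/5, 10/3)
obs 4: x=0 → posterior Beta(14/5, 13/3)
obs 5: x=0 → posterior Beta(14/5, 16/3)
obs 6: x=1 → posterior Beta(19/5, 16/3)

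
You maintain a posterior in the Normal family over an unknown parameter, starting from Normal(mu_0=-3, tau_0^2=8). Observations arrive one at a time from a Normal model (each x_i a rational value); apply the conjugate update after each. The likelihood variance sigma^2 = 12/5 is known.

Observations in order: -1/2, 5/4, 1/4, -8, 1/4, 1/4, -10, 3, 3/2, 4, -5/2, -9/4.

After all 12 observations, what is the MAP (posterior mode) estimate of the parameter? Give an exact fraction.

obs 1: x=-1/2 → posterior Normal(-14/13, 24/13)
obs 2: x=5/4 → posterior Normal(-3/46, 24/23)
obs 3: x=1/4 → posterior Normal(1/33, 8/11)
obs 4: x=-8 → posterior Normal(-79/43, 24/43)
obs 5: x=1/4 → posterior Normal(-153/106, 24/53)
obs 6: x=1/4 → posterior Normal(-74/63, 8/21)
obs 7: x=-10 → posterior Normal(-174/73, 24/73)
obs 8: x=3 → posterior Normal(-144/83, 24/83)
obs 9: x=3/2 → posterior Normal(-43/31, 8/31)
obs 10: x=4 → posterior Normal(-89/103, 24/103)
obs 11: x=-5/2 → posterior Normal(-114/113, 24/113)
obs 12: x=-9/4 → posterior Normal(-91/82, 8/41)

-91/82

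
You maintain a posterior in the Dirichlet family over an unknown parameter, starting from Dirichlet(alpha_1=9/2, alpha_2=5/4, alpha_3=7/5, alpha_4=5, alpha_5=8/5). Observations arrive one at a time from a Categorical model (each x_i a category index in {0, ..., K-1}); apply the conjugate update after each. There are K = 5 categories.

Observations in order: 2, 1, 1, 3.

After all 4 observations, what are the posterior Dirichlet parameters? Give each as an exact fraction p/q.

obs 1: x=2 → posterior Dirichlet(9/2, 5/4, 12/5, 5, 8/5)
obs 2: x=1 → posterior Dirichlet(9/2, 9/4, 12/5, 5, 8/5)
obs 3: x=1 → posterior Dirichlet(9/2, 13/4, 12/5, 5, 8/5)
obs 4: x=3 → posterior Dirichlet(9/2, 13/4, 12/5, 6, 8/5)

alpha_1=9/2, alpha_2=13/4, alpha_3=12/5, alpha_4=6, alpha_5=8/5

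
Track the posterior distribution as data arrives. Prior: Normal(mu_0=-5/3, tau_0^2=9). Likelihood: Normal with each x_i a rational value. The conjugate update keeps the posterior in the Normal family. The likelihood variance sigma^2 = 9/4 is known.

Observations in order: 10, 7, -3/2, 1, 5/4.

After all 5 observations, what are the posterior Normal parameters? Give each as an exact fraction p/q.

obs 1: x=10 → posterior Normal(23/3, 9/5)
obs 2: x=7 → posterior Normal(199/27, 1)
obs 3: x=-3/2 → posterior Normal(181/39, 9/13)
obs 4: x=1 → posterior Normal(193/51, 9/17)
obs 5: x=5/4 → posterior Normal(208/63, 3/7)

mu_0=208/63, tau_0^2=3/7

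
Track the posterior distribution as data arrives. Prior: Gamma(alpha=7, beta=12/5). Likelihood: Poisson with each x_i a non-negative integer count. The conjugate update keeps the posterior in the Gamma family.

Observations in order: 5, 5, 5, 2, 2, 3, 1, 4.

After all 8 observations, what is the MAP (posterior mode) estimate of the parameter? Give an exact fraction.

obs 1: x=5 → posterior Gamma(12, 17/5)
obs 2: x=5 → posterior Gamma(17, 22/5)
obs 3: x=5 → posterior Gamma(22, 27/5)
obs 4: x=2 → posterior Gamma(24, 32/5)
obs 5: x=2 → posterior Gamma(26, 37/5)
obs 6: x=3 → posterior Gamma(29, 42/5)
obs 7: x=1 → posterior Gamma(30, 47/5)
obs 8: x=4 → posterior Gamma(34, 52/5)

165/52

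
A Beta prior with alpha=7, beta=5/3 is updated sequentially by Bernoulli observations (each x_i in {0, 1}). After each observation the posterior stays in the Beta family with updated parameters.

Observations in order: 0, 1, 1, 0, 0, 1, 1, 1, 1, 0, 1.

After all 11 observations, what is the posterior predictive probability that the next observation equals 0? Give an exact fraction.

obs 1: x=0 → posterior Beta(7, 8/3)
obs 2: x=1 → posterior Beta(8, 8/3)
obs 3: x=1 → posterior Beta(9, 8/3)
obs 4: x=0 → posterior Beta(9, 11/3)
obs 5: x=0 → posterior Beta(9, 14/3)
obs 6: x=1 → posterior Beta(10, 14/3)
obs 7: x=1 → posterior Beta(11, 14/3)
obs 8: x=1 → posterior Beta(12, 14/3)
obs 9: x=1 → posterior Beta(13, 14/3)
obs 10: x=0 → posterior Beta(13, 17/3)
obs 11: x=1 → posterior Beta(14, 17/3)

17/59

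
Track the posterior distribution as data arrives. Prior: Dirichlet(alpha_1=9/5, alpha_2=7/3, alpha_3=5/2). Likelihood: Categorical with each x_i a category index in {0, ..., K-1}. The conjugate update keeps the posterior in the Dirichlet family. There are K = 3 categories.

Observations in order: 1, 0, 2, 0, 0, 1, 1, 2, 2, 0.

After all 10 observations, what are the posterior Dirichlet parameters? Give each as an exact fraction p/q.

obs 1: x=1 → posterior Dirichlet(9/5, 10/3, 5/2)
obs 2: x=0 → posterior Dirichlet(14/5, 10/3, 5/2)
obs 3: x=2 → posterior Dirichlet(14/5, 10/3, 7/2)
obs 4: x=0 → posterior Dirichlet(19/5, 10/3, 7/2)
obs 5: x=0 → posterior Dirichlet(24/5, 10/3, 7/2)
obs 6: x=1 → posterior Dirichlet(24/5, 13/3, 7/2)
obs 7: x=1 → posterior Dirichlet(24/5, 16/3, 7/2)
obs 8: x=2 → posterior Dirichlet(24/5, 16/3, 9/2)
obs 9: x=2 → posterior Dirichlet(24/5, 16/3, 11/2)
obs 10: x=0 → posterior Dirichlet(29/5, 16/3, 11/2)

alpha_1=29/5, alpha_2=16/3, alpha_3=11/2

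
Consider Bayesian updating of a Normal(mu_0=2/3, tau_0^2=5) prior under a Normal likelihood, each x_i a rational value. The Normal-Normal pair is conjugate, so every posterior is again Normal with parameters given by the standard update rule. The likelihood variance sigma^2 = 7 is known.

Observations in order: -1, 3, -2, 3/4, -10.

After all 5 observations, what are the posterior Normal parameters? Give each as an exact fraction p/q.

obs 1: x=-1 → posterior Normal(-1/36, 35/12)
obs 2: x=3 → posterior Normal(44/51, 35/17)
obs 3: x=-2 → posterior Normal(7/33, 35/22)
obs 4: x=3/4 → posterior Normal(101/324, 35/27)
obs 5: x=-10 → posterior Normal(-499/384, 35/32)

mu_0=-499/384, tau_0^2=35/32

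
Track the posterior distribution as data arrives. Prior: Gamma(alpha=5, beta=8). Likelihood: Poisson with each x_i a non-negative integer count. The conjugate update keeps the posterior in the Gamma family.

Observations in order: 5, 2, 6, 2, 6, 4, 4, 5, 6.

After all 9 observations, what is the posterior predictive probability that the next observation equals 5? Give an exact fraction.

obs 1: x=5 → posterior Gamma(10, 9)
obs 2: x=2 → posterior Gamma(12, 10)
obs 3: x=6 → posterior Gamma(18, 11)
obs 4: x=2 → posterior Gamma(20, 12)
obs 5: x=6 → posterior Gamma(26, 13)
obs 6: x=4 → posterior Gamma(30, 14)
obs 7: x=4 → posterior Gamma(34, 15)
obs 8: x=5 → posterior Gamma(39, 16)
obs 9: x=6 → posterior Gamma(45, 17)

1242290705642247650862014739703783091129989331653125852671033/16118430627248724356504910677195383777070280119782207792349184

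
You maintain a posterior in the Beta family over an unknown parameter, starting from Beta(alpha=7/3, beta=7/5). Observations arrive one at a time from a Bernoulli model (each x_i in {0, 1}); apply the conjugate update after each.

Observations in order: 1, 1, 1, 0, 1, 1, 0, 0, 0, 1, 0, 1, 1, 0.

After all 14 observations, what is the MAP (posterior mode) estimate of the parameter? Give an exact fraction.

35/59

obs 1: x=1 → posterior Beta(10/3, 7/5)
obs 2: x=1 → posterior Beta(13/3, 7/5)
obs 3: x=1 → posterior Beta(16/3, 7/5)
obs 4: x=0 → posterior Beta(16/3, 12/5)
obs 5: x=1 → posterior Beta(19/3, 12/5)
obs 6: x=1 → posterior Beta(22/3, 12/5)
obs 7: x=0 → posterior Beta(22/3, 17/5)
obs 8: x=0 → posterior Beta(22/3, 22/5)
obs 9: x=0 → posterior Beta(22/3, 27/5)
obs 10: x=1 → posterior Beta(25/3, 27/5)
obs 11: x=0 → posterior Beta(25/3, 32/5)
obs 12: x=1 → posterior Beta(28/3, 32/5)
obs 13: x=1 → posterior Beta(31/3, 32/5)
obs 14: x=0 → posterior Beta(31/3, 37/5)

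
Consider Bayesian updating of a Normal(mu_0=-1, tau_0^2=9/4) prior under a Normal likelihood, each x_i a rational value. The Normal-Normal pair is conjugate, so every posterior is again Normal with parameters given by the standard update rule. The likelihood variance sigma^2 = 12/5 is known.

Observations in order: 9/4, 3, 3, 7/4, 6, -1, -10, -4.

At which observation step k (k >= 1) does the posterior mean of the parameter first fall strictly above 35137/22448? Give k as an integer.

k = 3

obs 1: x=9/4 → posterior Normal(71/124, 36/31)
obs 2: x=3 → posterior Normal(251/184, 18/23)
obs 3: x=3 → posterior Normal(431/244, 36/61)
obs 4: x=7/4 → posterior Normal(67/38, 9/19)
obs 5: x=6 → posterior Normal(32/13, 36/91)
obs 6: x=-1 → posterior Normal(209/106, 18/53)
obs 7: x=-10 → posterior Normal(59/121, 36/121)
obs 8: x=-4 → posterior Normal(-1/136, 9/34)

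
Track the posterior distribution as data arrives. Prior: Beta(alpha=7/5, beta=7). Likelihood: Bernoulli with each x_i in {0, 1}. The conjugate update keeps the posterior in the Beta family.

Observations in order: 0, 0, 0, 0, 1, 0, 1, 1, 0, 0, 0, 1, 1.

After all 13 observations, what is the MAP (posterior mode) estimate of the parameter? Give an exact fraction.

obs 1: x=0 → posterior Beta(7/5, 8)
obs 2: x=0 → posterior Beta(7/5, 9)
obs 3: x=0 → posterior Beta(7/5, 10)
obs 4: x=0 → posterior Beta(7/5, 11)
obs 5: x=1 → posterior Beta(12/5, 11)
obs 6: x=0 → posterior Beta(12/5, 12)
obs 7: x=1 → posterior Beta(17/5, 12)
obs 8: x=1 → posterior Beta(22/5, 12)
obs 9: x=0 → posterior Beta(22/5, 13)
obs 10: x=0 → posterior Beta(22/5, 14)
obs 11: x=0 → posterior Beta(22/5, 15)
obs 12: x=1 → posterior Beta(27/5, 15)
obs 13: x=1 → posterior Beta(32/5, 15)

27/97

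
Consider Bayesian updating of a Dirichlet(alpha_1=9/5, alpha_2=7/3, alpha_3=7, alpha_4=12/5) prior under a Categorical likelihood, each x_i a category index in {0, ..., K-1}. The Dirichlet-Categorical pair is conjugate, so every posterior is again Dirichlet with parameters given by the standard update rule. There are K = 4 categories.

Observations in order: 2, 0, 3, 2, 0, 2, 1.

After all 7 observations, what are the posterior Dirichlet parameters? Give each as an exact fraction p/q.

alpha_1=19/5, alpha_2=10/3, alpha_3=10, alpha_4=17/5

obs 1: x=2 → posterior Dirichlet(9/5, 7/3, 8, 12/5)
obs 2: x=0 → posterior Dirichlet(14/5, 7/3, 8, 12/5)
obs 3: x=3 → posterior Dirichlet(14/5, 7/3, 8, 17/5)
obs 4: x=2 → posterior Dirichlet(14/5, 7/3, 9, 17/5)
obs 5: x=0 → posterior Dirichlet(19/5, 7/3, 9, 17/5)
obs 6: x=2 → posterior Dirichlet(19/5, 7/3, 10, 17/5)
obs 7: x=1 → posterior Dirichlet(19/5, 10/3, 10, 17/5)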